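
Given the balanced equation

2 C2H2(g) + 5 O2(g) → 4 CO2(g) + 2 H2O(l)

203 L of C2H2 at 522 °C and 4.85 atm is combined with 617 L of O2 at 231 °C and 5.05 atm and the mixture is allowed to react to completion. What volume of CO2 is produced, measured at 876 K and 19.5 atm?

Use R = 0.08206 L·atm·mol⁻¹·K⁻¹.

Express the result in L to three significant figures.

111 L

n(C2H2) = PV/RT = (4.85 × 203) / (0.08206 × 795.15) = 15.09 mol
n(O2) = PV/RT = (5.05 × 617) / (0.08206 × 504.15) = 75.32 mol
For 15.09 mol C2H2, stoichiometry requires (5/2) × 15.09 = 37.73 mol O2; 75.32 mol is available, so C2H2 is limiting.
n(CO2) = (4/2) × 15.09 = 30.18 mol
V(CO2) = nRT/P = 30.18 × 0.08206 × 876 / 19.5 = 111.3 L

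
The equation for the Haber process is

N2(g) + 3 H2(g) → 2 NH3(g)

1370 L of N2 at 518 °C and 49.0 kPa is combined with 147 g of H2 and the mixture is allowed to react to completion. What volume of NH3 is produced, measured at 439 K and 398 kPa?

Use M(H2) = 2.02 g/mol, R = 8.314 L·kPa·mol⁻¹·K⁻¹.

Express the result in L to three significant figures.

n(N2) = PV/RT = (49.0 × 1370) / (8.314 × 791.15) = 10.21 mol
n(H2) = 147 / 2.02 = 72.77 mol
For 10.21 mol N2, stoichiometry requires (3/1) × 10.21 = 30.63 mol H2; 72.77 mol is available, so N2 is limiting.
n(NH3) = (2/1) × 10.21 = 20.42 mol
V(NH3) = nRT/P = 20.42 × 8.314 × 439 / 398 = 187.3 L

187 L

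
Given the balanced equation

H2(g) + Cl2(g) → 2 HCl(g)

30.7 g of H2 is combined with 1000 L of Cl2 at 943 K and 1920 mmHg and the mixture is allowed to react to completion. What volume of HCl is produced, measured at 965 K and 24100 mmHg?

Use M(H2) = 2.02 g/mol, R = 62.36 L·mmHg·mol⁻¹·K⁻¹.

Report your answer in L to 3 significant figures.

75.9 L

n(H2) = 30.7 / 2.02 = 15.20 mol
n(Cl2) = PV/RT = (1920 × 1000) / (62.36 × 943) = 32.65 mol
For 15.20 mol H2, stoichiometry requires (1/1) × 15.20 = 15.20 mol Cl2; 32.65 mol is available, so H2 is limiting.
n(HCl) = (2/1) × 15.20 = 30.40 mol
V(HCl) = nRT/P = 30.40 × 62.36 × 965 / 24100 = 75.91 L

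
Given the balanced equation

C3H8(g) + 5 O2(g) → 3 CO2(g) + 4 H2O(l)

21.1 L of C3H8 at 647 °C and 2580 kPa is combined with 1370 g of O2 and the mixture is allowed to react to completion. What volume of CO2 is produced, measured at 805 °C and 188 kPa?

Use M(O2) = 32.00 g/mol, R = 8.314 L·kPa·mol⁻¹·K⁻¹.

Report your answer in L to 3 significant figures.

n(C3H8) = PV/RT = (2580 × 21.1) / (8.314 × 920.15) = 7.116 mol
n(O2) = 1370 / 32.00 = 42.81 mol
For 7.116 mol C3H8, stoichiometry requires (5/1) × 7.116 = 35.58 mol O2; 42.81 mol is available, so C3H8 is limiting.
n(CO2) = (3/1) × 7.116 = 21.35 mol
V(CO2) = nRT/P = 21.35 × 8.314 × 1078.15 / 188 = 1018 L

1020 L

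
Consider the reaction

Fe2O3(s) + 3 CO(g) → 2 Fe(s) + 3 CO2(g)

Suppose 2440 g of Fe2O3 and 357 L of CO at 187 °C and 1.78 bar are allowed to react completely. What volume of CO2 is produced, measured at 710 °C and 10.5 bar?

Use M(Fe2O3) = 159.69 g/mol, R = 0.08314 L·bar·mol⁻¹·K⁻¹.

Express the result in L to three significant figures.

129 L

n(Fe2O3) = 2440 / 159.69 = 15.28 mol
n(CO) = PV/RT = (1.78 × 357) / (0.08314 × 460.15) = 16.61 mol
For 15.28 mol Fe2O3, stoichiometry requires (3/1) × 15.28 = 45.84 mol CO; 16.61 mol is available, so CO is limiting.
n(CO2) = (3/3) × 16.61 = 16.61 mol
V(CO2) = nRT/P = 16.61 × 0.08314 × 983.15 / 10.5 = 129.3 L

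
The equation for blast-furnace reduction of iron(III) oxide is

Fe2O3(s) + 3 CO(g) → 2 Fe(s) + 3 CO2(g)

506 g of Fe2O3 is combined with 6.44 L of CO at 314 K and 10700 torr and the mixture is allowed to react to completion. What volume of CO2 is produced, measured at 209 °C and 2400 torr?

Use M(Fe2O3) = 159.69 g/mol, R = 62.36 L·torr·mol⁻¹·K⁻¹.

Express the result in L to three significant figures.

44.1 L

n(Fe2O3) = 506 / 159.69 = 3.169 mol
n(CO) = PV/RT = (10700 × 6.44) / (62.36 × 314) = 3.519 mol
For 3.169 mol Fe2O3, stoichiometry requires (3/1) × 3.169 = 9.507 mol CO; 3.519 mol is available, so CO is limiting.
n(CO2) = (3/3) × 3.519 = 3.519 mol
V(CO2) = nRT/P = 3.519 × 62.36 × 482.15 / 2400 = 44.09 L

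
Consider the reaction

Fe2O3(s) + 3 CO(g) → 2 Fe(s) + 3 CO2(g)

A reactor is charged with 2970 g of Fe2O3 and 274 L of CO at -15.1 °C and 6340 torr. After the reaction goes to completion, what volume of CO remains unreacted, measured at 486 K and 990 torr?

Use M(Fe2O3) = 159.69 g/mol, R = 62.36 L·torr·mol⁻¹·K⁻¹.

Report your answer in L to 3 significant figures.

n(Fe2O3) = 2970 / 159.69 = 18.60 mol
n(CO) = PV/RT = (6340 × 274) / (62.36 × 258.05) = 108.0 mol
For 18.60 mol Fe2O3, stoichiometry requires (3/1) × 18.60 = 55.80 mol CO; 108.0 mol is available, so Fe2O3 is limiting.
n(CO) consumed = (3/1) × 18.60 = 55.80 mol; remaining = 108.0 − 55.80 = 52.20 mol
V(CO) = nRT/P = 52.20 × 62.36 × 486 / 990 = 1598 L

1600 L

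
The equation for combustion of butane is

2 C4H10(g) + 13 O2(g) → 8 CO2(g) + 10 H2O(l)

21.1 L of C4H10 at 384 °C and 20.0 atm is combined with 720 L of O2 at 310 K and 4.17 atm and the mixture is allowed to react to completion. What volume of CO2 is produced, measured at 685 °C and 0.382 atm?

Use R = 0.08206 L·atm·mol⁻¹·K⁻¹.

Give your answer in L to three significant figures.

n(C4H10) = PV/RT = (20.0 × 21.1) / (0.08206 × 657.15) = 7.826 mol
n(O2) = PV/RT = (4.17 × 720) / (0.08206 × 310) = 118.0 mol
For 7.826 mol C4H10, stoichiometry requires (13/2) × 7.826 = 50.87 mol O2; 118.0 mol is available, so C4H10 is limiting.
n(CO2) = (8/2) × 7.826 = 31.30 mol
V(CO2) = nRT/P = 31.30 × 0.08206 × 958.15 / 0.382 = 6442 L

6440 L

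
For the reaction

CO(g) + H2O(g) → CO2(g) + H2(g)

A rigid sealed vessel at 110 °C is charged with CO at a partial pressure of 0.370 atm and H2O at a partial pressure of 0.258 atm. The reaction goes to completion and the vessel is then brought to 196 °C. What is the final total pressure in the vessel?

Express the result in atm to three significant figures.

0.769 atm

At constant V, partial pressures at 110 °C are proportional to moles, so apply stoichiometry directly to pressures.
P(H2O) required for 0.370 atm of CO = (1/1) × 0.370 = 0.3700 atm; available 0.258 atm, so H2O is limiting.
P(CO) remaining = 0.370 − (1/1) × 0.258 = 0.1120 atm
P(gaseous products) = (1+1)/1 × 0.258 = 0.5160 atm
P_total at 110 °C = 0.1120 + 0.5160 = 0.6280 atm
Scaling to 196 °C: P = 0.6280 × 469.15/383.15 = 0.7690 atm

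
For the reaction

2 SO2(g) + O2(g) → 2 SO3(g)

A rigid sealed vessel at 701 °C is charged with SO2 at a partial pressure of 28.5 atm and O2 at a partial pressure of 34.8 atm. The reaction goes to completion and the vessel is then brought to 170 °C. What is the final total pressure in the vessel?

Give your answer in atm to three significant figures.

With V and T fixed, P_i ∝ n_i, so the mole ratios apply directly to partial pressures at 701 °C.
P(O2) required for 28.5 atm of SO2 = (1/2) × 28.5 = 14.25 atm; available 34.8 atm, so SO2 is limiting.
P(O2) remaining = 34.8 − (1/2) × 28.5 = 20.55 atm
P(gaseous products) = (2)/2 × 28.5 = 28.50 atm
P_total at 701 °C = 20.55 + 28.50 = 49.05 atm
Scaling to 170 °C: P = 49.05 × 443.15/974.15 = 22.31 atm

22.3 atm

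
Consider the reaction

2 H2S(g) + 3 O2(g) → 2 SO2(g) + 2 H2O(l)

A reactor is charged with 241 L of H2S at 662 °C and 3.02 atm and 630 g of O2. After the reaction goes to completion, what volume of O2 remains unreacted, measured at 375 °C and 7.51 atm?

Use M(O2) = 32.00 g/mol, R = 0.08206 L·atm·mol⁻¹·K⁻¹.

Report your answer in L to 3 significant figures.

n(H2S) = PV/RT = (3.02 × 241) / (0.08206 × 935.15) = 9.484 mol
n(O2) = 630 / 32.00 = 19.69 mol
For 9.484 mol H2S, stoichiometry requires (3/2) × 9.484 = 14.23 mol O2; 19.69 mol is available, so H2S is limiting.
n(O2) consumed = (3/2) × 9.484 = 14.23 mol; remaining = 19.69 − 14.23 = 5.460 mol
V(O2) = nRT/P = 5.460 × 0.08206 × 648.15 / 7.51 = 38.67 L

38.7 L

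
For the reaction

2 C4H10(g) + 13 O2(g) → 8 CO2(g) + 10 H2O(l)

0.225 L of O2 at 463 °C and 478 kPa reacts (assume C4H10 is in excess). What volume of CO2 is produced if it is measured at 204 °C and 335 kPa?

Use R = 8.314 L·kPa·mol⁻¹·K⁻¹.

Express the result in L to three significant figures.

0.128 L

n(O2) = PV/RT = (478 × 0.225) / (8.314 × 736.15) = 0.01757 mol
n(CO2) = (8/13) × 0.01757 = 0.01081 mol
V = nRT/P = 0.01081 × 8.314 × 477.15 / 335 = 0.1280 L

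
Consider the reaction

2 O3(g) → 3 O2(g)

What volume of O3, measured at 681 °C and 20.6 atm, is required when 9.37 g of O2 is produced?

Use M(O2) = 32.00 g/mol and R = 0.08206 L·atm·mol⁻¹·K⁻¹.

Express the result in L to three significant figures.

0.742 L

n(O2) = 9.370 / 32.00 = 0.2928 mol
n(O3) = (2/3) × 0.2928 = 0.1952 mol
V = nRT/P = 0.1952 × 0.08206 × 954.15 / 20.6 = 0.7419 L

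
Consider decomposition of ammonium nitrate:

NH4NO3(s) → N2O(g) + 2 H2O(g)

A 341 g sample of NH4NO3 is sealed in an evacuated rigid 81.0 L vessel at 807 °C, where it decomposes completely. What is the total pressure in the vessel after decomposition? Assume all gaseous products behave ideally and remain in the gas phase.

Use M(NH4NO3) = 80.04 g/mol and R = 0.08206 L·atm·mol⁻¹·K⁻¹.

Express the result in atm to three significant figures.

n(NH4NO3) = 341 / 80.04 = 4.260 mol
n(gas produced) = (3/1) × 4.260 = 12.78 mol
P = nRT/V = 12.78 × 0.08206 × 1080.15 / 81.0 = 13.98 atm

14.0 atm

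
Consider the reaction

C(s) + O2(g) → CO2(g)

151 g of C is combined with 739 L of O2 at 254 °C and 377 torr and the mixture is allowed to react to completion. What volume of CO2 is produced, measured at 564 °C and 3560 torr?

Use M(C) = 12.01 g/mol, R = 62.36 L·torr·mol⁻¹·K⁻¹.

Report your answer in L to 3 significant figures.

124 L

n(C) = 151 / 12.01 = 12.57 mol
n(O2) = PV/RT = (377 × 739) / (62.36 × 527.15) = 8.475 mol
For 12.57 mol C, stoichiometry requires (1/1) × 12.57 = 12.57 mol O2; 8.475 mol is available, so O2 is limiting.
n(CO2) = (1/1) × 8.475 = 8.475 mol
V(CO2) = nRT/P = 8.475 × 62.36 × 837.15 / 3560 = 124.3 L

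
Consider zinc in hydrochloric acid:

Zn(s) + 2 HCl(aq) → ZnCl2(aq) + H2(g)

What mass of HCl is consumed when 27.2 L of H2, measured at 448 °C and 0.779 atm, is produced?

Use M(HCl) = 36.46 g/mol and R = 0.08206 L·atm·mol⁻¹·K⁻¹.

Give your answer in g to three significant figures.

n(H2) = PV/RT = (0.779 × 27.2) / (0.08206 × 721.15) = 0.3581 mol
n(HCl) = (2/1) × 0.3581 = 0.7162 mol
m(HCl) = 0.7162 × 36.46 = 26.11 g

26.1 g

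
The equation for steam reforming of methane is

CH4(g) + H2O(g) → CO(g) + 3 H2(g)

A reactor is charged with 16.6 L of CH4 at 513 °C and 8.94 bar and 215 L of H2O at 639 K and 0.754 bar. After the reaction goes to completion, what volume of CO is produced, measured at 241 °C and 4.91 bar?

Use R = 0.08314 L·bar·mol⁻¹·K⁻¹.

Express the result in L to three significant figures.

n(CH4) = PV/RT = (8.94 × 16.6) / (0.08314 × 786.15) = 2.271 mol
n(H2O) = PV/RT = (0.754 × 215) / (0.08314 × 639) = 3.051 mol
For 2.271 mol CH4, stoichiometry requires (1/1) × 2.271 = 2.271 mol H2O; 3.051 mol is available, so CH4 is limiting.
n(CO) = (1/1) × 2.271 = 2.271 mol
V(CO) = nRT/P = 2.271 × 0.08314 × 514.15 / 4.91 = 19.77 L

19.8 L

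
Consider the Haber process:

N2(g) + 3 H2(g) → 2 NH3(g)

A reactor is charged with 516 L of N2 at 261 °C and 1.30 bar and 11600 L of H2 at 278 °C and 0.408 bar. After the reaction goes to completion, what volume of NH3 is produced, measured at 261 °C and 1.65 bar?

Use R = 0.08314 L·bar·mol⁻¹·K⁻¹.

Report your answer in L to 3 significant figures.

n(N2) = PV/RT = (1.30 × 516) / (0.08314 × 534.15) = 15.10 mol
n(H2) = PV/RT = (0.408 × 11600) / (0.08314 × 551.15) = 103.3 mol
For 15.10 mol N2, stoichiometry requires (3/1) × 15.10 = 45.30 mol H2; 103.3 mol is available, so N2 is limiting.
n(NH3) = (2/1) × 15.10 = 30.20 mol
V(NH3) = nRT/P = 30.20 × 0.08314 × 534.15 / 1.65 = 812.8 L

813 L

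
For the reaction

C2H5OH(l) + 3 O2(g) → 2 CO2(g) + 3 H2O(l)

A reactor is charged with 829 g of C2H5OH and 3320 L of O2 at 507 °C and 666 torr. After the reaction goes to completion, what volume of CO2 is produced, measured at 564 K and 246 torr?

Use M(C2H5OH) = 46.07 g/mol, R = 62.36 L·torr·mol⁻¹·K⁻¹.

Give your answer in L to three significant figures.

n(C2H5OH) = 829 / 46.07 = 17.99 mol
n(O2) = PV/RT = (666 × 3320) / (62.36 × 780.15) = 45.45 mol
For 17.99 mol C2H5OH, stoichiometry requires (3/1) × 17.99 = 53.97 mol O2; 45.45 mol is available, so O2 is limiting.
n(CO2) = (2/3) × 45.45 = 30.30 mol
V(CO2) = nRT/P = 30.30 × 62.36 × 564 / 246 = 4332 L

4330 L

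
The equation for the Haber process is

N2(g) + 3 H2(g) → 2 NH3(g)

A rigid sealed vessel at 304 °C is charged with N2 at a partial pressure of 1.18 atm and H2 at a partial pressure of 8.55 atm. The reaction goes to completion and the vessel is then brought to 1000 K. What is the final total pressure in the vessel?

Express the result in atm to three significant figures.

12.8 atm

With V and T fixed, P_i ∝ n_i, so the mole ratios apply directly to partial pressures at 304 °C.
P(H2) required for 1.18 atm of N2 = (3/1) × 1.18 = 3.540 atm; available 8.55 atm, so N2 is limiting.
P(H2) remaining = 8.55 − (3/1) × 1.18 = 5.010 atm
P(gaseous products) = (2)/1 × 1.18 = 2.360 atm
P_total at 304 °C = 5.010 + 2.360 = 7.370 atm
Scaling to 1000 K: P = 7.370 × 1000/577.15 = 12.77 atm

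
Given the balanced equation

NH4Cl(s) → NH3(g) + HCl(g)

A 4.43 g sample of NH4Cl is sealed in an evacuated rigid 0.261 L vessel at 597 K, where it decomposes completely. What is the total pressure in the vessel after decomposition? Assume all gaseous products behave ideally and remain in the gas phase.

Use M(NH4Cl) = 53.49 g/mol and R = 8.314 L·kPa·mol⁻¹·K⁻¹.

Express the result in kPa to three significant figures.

3150 kPa

n(NH4Cl) = 4.43 / 53.49 = 0.08282 mol
n(gas produced) = (2/1) × 0.08282 = 0.1656 mol
P = nRT/V = 0.1656 × 8.314 × 597 / 0.261 = 3149 kPa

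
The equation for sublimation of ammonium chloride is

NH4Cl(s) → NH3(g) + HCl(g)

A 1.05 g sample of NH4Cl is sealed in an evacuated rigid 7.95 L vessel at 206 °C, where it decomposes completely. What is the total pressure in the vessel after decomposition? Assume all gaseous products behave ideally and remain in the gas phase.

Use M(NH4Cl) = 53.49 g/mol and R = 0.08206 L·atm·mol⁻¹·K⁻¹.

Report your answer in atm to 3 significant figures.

n(NH4Cl) = 1.05 / 53.49 = 0.01963 mol
n(gas produced) = (2/1) × 0.01963 = 0.03926 mol
P = nRT/V = 0.03926 × 0.08206 × 479.15 / 7.95 = 0.1942 atm

0.194 atm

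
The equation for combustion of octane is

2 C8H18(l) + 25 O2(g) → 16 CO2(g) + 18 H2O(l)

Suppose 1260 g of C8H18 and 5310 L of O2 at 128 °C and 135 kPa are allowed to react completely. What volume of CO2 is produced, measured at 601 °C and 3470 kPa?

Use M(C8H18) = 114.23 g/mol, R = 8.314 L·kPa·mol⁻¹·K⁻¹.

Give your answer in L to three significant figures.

185 L

n(C8H18) = 1260 / 114.23 = 11.03 mol
n(O2) = PV/RT = (135 × 5310) / (8.314 × 401.15) = 214.9 mol
For 11.03 mol C8H18, stoichiometry requires (25/2) × 11.03 = 137.9 mol O2; 214.9 mol is available, so C8H18 is limiting.
n(CO2) = (16/2) × 11.03 = 88.24 mol
V(CO2) = nRT/P = 88.24 × 8.314 × 874.15 / 3470 = 184.8 L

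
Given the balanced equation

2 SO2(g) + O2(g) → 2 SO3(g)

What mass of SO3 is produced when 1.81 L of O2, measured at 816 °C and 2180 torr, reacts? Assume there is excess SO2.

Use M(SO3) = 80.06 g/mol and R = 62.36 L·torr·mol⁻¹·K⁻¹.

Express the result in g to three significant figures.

9.30 g

n(O2) = PV/RT = (2180 × 1.81) / (62.36 × 1089.15) = 0.05810 mol
n(SO3) = (2/1) × 0.05810 = 0.1162 mol
m(SO3) = 0.1162 × 80.06 = 9.303 g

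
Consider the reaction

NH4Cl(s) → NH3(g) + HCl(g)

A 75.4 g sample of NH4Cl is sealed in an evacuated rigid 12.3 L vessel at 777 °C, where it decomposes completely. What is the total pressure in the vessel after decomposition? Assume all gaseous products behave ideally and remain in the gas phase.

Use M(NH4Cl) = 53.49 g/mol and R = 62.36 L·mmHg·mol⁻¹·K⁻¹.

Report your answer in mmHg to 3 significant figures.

n(NH4Cl) = 75.4 / 53.49 = 1.410 mol
n(gas produced) = (2/1) × 1.410 = 2.820 mol
P = nRT/V = 2.820 × 62.36 × 1050.15 / 12.3 = 15010 mmHg

15000 mmHg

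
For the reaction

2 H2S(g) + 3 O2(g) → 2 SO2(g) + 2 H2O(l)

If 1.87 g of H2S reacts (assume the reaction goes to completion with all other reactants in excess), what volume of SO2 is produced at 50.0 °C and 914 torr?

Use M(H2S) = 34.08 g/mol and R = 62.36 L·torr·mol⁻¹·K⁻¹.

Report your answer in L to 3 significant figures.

1.21 L

n(H2S) = 1.870 / 34.08 = 0.05487 mol
n(SO2) = (2/2) × 0.05487 = 0.05487 mol
V = nRT/P = 0.05487 × 62.36 × 323.15 / 914 = 1.210 L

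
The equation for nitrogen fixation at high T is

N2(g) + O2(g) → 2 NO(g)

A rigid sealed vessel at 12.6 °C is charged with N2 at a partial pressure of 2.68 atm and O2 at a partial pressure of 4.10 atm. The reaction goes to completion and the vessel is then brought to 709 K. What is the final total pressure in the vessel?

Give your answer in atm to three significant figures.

Because the vessel is rigid and T is held at 12.6 °C, work the stoichiometry in partial pressures (P_i = n_iRT/V).
P(O2) required for 2.68 atm of N2 = (1/1) × 2.68 = 2.680 atm; available 4.10 atm, so N2 is limiting.
P(O2) remaining = 4.10 − (1/1) × 2.68 = 1.420 atm
P(gaseous products) = (2)/1 × 2.68 = 5.360 atm
P_total at 12.6 °C = 1.420 + 5.360 = 6.780 atm
Scaling to 709 K: P = 6.780 × 709/285.75 = 16.82 atm

16.8 atm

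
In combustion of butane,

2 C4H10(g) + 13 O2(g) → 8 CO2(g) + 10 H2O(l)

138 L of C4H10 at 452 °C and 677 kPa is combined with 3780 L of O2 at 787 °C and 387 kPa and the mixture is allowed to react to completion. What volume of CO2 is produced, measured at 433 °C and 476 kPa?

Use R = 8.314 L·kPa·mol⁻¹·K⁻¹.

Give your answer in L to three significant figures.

n(C4H10) = PV/RT = (677 × 138) / (8.314 × 725.15) = 15.50 mol
n(O2) = PV/RT = (387 × 3780) / (8.314 × 1060.15) = 166.0 mol
For 15.50 mol C4H10, stoichiometry requires (13/2) × 15.50 = 100.8 mol O2; 166.0 mol is available, so C4H10 is limiting.
n(CO2) = (8/2) × 15.50 = 62.00 mol
V(CO2) = nRT/P = 62.00 × 8.314 × 706.15 / 476 = 764.7 L

765 L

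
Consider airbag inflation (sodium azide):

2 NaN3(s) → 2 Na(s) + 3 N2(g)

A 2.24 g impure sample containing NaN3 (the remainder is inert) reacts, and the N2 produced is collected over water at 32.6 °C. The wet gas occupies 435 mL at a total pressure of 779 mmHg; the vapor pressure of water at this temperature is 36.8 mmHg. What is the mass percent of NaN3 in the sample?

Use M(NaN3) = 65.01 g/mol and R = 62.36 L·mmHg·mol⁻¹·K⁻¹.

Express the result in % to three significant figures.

P(N2) = 779 − 36.8 = 742.2 mmHg
n(N2) = PV/RT = (742.2 × 0.4350) / (62.36 × 305.75) = 0.01693 mol
n(NaN3) = (2/3) × 0.01693 = 0.01129 mol
m(NaN3) = 0.01129 × 65.01 = 0.7340 g
%NaN3 = 0.7340 / 2.24 × 100 = 32.77%

32.8 %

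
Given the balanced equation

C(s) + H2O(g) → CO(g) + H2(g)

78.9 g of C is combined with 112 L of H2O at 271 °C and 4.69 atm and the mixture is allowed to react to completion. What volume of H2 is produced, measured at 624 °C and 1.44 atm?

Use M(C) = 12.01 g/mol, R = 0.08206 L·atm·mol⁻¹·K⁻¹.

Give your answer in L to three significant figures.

336 L

n(C) = 78.9 / 12.01 = 6.570 mol
n(H2O) = PV/RT = (4.69 × 112) / (0.08206 × 544.15) = 11.76 mol
For 6.570 mol C, stoichiometry requires (1/1) × 6.570 = 6.570 mol H2O; 11.76 mol is available, so C is limiting.
n(H2) = (1/1) × 6.570 = 6.570 mol
V(H2) = nRT/P = 6.570 × 0.08206 × 897.15 / 1.44 = 335.9 L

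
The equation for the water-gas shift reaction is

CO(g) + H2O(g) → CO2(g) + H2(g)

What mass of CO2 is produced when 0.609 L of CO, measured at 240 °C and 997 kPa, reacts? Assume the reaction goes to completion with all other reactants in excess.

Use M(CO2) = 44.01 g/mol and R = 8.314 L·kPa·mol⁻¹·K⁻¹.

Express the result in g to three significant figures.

n(CO) = PV/RT = (997 × 0.609) / (8.314 × 513.15) = 0.1423 mol
n(CO2) = (1/1) × 0.1423 = 0.1423 mol
m(CO2) = 0.1423 × 44.01 = 6.263 g

6.26 g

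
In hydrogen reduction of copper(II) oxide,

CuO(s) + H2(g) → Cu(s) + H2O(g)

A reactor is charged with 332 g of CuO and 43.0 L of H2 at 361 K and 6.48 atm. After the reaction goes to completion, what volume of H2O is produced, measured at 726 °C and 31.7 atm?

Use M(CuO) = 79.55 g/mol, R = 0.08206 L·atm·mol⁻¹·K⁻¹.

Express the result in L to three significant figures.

10.8 L

n(CuO) = 332 / 79.55 = 4.173 mol
n(H2) = PV/RT = (6.48 × 43.0) / (0.08206 × 361) = 9.406 mol
For 4.173 mol CuO, stoichiometry requires (1/1) × 4.173 = 4.173 mol H2; 9.406 mol is available, so CuO is limiting.
n(H2O) = (1/1) × 4.173 = 4.173 mol
V(H2O) = nRT/P = 4.173 × 0.08206 × 999.15 / 31.7 = 10.79 L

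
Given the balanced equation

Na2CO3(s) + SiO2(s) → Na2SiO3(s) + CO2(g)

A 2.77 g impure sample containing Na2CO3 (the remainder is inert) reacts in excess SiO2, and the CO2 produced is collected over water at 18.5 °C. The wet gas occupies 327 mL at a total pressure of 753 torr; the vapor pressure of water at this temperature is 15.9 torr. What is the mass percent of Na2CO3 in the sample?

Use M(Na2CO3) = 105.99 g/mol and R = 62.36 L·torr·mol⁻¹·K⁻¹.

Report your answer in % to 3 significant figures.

50.7 %

P(CO2) = 753 − 15.9 = 737.1 torr
n(CO2) = PV/RT = (737.1 × 0.3270) / (62.36 × 291.65) = 0.01325 mol
n(Na2CO3) = (1/1) × 0.01325 = 0.01325 mol
m(Na2CO3) = 0.01325 × 105.99 = 1.404 g
%Na2CO3 = 1.404 / 2.77 × 100 = 50.69%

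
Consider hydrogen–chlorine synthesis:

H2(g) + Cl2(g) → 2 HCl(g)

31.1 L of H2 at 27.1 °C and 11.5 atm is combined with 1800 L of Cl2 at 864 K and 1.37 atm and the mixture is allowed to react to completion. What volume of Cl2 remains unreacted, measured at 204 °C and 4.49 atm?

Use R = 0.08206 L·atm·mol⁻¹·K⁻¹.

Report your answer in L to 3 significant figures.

177 L

n(H2) = PV/RT = (11.5 × 31.1) / (0.08206 × 300.25) = 14.52 mol
n(Cl2) = PV/RT = (1.37 × 1800) / (0.08206 × 864) = 34.78 mol
For 14.52 mol H2, stoichiometry requires (1/1) × 14.52 = 14.52 mol Cl2; 34.78 mol is available, so H2 is limiting.
n(Cl2) consumed = (1/1) × 14.52 = 14.52 mol; remaining = 34.78 − 14.52 = 20.26 mol
V(Cl2) = nRT/P = 20.26 × 0.08206 × 477.15 / 4.49 = 176.7 L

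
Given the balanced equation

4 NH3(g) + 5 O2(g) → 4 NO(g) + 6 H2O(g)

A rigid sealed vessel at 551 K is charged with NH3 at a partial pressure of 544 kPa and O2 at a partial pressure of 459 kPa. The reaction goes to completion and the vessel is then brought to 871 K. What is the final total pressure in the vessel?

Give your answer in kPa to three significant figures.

1730 kPa

With V and T fixed, P_i ∝ n_i, so the mole ratios apply directly to partial pressures at 551 K.
P(O2) required for 544 kPa of NH3 = (5/4) × 544 = 680.0 kPa; available 459 kPa, so O2 is limiting.
P(NH3) remaining = 544 − (4/5) × 459 = 176.8 kPa
P(gaseous products) = (4+6)/5 × 459 = 918.0 kPa
P_total at 551 K = 176.8 + 918.0 = 1095 kPa
Scaling to 871 K: P = 1095 × 871/551 = 1731 kPa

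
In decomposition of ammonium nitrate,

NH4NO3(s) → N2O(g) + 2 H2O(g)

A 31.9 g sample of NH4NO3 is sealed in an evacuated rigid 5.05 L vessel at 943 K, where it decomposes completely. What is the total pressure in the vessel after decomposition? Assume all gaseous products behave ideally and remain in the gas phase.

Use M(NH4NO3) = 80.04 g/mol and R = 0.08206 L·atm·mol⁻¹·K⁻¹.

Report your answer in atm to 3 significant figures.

18.3 atm

n(NH4NO3) = 31.9 / 80.04 = 0.3986 mol
n(gas produced) = (3/1) × 0.3986 = 1.196 mol
P = nRT/V = 1.196 × 0.08206 × 943 / 5.05 = 18.33 atm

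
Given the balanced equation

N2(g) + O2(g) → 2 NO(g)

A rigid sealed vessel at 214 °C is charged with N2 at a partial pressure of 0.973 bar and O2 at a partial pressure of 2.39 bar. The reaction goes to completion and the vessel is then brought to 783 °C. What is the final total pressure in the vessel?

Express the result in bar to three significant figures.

At constant V, partial pressures at 214 °C are proportional to moles, so apply stoichiometry directly to pressures.
P(O2) required for 0.973 bar of N2 = (1/1) × 0.973 = 0.9730 bar; available 2.39 bar, so N2 is limiting.
P(O2) remaining = 2.39 − (1/1) × 0.973 = 1.417 bar
P(gaseous products) = (2)/1 × 0.973 = 1.946 bar
P_total at 214 °C = 1.417 + 1.946 = 3.363 bar
Scaling to 783 °C: P = 3.363 × 1056.15/487.15 = 7.291 bar

7.29 bar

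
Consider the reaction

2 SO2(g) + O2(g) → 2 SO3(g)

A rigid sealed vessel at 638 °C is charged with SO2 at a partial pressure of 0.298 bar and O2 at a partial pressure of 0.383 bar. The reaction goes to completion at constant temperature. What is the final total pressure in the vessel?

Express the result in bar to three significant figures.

0.532 bar

At constant V, partial pressures at 638 °C are proportional to moles, so apply stoichiometry directly to pressures.
P(O2) required for 0.298 bar of SO2 = (1/2) × 0.298 = 0.1490 bar; available 0.383 bar, so SO2 is limiting.
P(O2) remaining = 0.383 − (1/2) × 0.298 = 0.2340 bar
P(gaseous products) = (2)/2 × 0.298 = 0.2980 bar
P_total at 638 °C = 0.2340 + 0.2980 = 0.5320 bar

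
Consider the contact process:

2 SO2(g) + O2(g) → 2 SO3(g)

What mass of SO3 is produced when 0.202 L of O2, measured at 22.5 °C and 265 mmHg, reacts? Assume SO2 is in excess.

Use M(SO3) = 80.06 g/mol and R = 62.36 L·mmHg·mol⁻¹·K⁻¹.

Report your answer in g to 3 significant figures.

n(O2) = PV/RT = (265 × 0.202) / (62.36 × 295.65) = 0.002903 mol
n(SO3) = (2/1) × 0.002903 = 0.005806 mol
m(SO3) = 0.005806 × 80.06 = 0.4648 g

0.465 g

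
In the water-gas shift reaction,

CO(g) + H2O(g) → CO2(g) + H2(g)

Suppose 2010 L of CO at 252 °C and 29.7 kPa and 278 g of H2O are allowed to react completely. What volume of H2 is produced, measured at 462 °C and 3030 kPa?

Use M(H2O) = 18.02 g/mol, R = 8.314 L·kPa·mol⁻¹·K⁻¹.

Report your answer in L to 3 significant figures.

n(CO) = PV/RT = (29.7 × 2010) / (8.314 × 525.15) = 13.67 mol
n(H2O) = 278 / 18.02 = 15.43 mol
For 13.67 mol CO, stoichiometry requires (1/1) × 13.67 = 13.67 mol H2O; 15.43 mol is available, so CO is limiting.
n(H2) = (1/1) × 13.67 = 13.67 mol
V(H2) = nRT/P = 13.67 × 8.314 × 735.15 / 3030 = 27.57 L

27.6 L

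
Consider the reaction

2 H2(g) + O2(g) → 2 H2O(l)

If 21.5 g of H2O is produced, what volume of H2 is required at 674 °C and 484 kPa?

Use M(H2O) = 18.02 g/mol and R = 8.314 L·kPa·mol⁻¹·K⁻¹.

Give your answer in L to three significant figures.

19.4 L

n(H2O) = 21.50 / 18.02 = 1.193 mol
n(H2) = (2/2) × 1.193 = 1.193 mol
V = nRT/P = 1.193 × 8.314 × 947.15 / 484 = 19.41 L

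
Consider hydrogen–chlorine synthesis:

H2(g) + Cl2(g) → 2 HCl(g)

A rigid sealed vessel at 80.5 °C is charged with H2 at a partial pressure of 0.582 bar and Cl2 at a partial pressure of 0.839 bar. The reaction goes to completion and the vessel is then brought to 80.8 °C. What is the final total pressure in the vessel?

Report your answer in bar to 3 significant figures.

Because the vessel is rigid and T is held at 80.5 °C, work the stoichiometry in partial pressures (P_i = n_iRT/V).
P(Cl2) required for 0.582 bar of H2 = (1/1) × 0.582 = 0.5820 bar; available 0.839 bar, so H2 is limiting.
P(Cl2) remaining = 0.839 − (1/1) × 0.582 = 0.2570 bar
P(gaseous products) = (2)/1 × 0.582 = 1.164 bar
P_total at 80.5 °C = 0.2570 + 1.164 = 1.421 bar
Scaling to 80.8 °C: P = 1.421 × 353.95/353.65 = 1.422 bar

1.42 bar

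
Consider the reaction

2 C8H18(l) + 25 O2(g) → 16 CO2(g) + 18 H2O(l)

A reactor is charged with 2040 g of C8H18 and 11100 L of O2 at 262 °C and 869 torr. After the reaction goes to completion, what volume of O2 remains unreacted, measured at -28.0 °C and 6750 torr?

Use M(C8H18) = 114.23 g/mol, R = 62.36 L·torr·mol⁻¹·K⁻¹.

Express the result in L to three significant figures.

149 L

n(C8H18) = 2040 / 114.23 = 17.86 mol
n(O2) = PV/RT = (869 × 11100) / (62.36 × 535.15) = 289.0 mol
For 17.86 mol C8H18, stoichiometry requires (25/2) × 17.86 = 223.2 mol O2; 289.0 mol is available, so C8H18 is limiting.
n(O2) consumed = (25/2) × 17.86 = 223.2 mol; remaining = 289.0 − 223.2 = 65.80 mol
V(O2) = nRT/P = 65.80 × 62.36 × 245.15 / 6750 = 149.0 L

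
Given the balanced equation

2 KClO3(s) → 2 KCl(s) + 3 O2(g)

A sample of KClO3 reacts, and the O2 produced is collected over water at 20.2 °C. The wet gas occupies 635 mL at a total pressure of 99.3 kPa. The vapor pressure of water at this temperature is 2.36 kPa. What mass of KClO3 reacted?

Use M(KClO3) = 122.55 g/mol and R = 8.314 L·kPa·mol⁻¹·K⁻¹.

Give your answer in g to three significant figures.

P(O2) = 99.3 − 2.36 = 96.94 kPa
n(O2) = PV/RT = (96.94 × 0.6350) / (8.314 × 293.35) = 0.02524 mol
n(KClO3) = (2/3) × 0.02524 = 0.01683 mol
m(KClO3) = 0.01683 × 122.55 = 2.063 g

2.06 g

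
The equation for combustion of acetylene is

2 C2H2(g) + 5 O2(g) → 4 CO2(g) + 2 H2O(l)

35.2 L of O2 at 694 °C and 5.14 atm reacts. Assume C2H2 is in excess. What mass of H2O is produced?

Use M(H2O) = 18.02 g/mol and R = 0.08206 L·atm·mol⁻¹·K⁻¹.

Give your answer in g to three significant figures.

16.4 g

n(O2) = PV/RT = (5.14 × 35.2) / (0.08206 × 967.15) = 2.280 mol
n(H2O) = (2/5) × 2.280 = 0.9120 mol
m(H2O) = 0.9120 × 18.02 = 16.43 g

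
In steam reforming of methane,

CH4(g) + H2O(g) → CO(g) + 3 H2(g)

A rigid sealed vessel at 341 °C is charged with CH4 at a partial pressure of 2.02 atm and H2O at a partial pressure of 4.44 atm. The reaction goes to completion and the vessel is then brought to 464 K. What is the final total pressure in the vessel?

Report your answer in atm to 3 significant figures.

7.93 atm

At constant V, partial pressures at 341 °C are proportional to moles, so apply stoichiometry directly to pressures.
P(H2O) required for 2.02 atm of CH4 = (1/1) × 2.02 = 2.020 atm; available 4.44 atm, so CH4 is limiting.
P(H2O) remaining = 4.44 − (1/1) × 2.02 = 2.420 atm
P(gaseous products) = (1+3)/1 × 2.02 = 8.080 atm
P_total at 341 °C = 2.420 + 8.080 = 10.50 atm
Scaling to 464 K: P = 10.50 × 464/614.15 = 7.933 atm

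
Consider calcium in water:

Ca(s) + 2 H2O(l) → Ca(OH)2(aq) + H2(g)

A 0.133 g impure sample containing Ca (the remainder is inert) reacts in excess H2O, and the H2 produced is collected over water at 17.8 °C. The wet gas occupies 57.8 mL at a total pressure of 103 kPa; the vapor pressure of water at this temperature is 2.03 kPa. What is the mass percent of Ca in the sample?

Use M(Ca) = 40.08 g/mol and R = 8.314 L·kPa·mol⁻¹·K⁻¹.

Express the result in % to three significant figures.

P(H2) = 103 − 2.03 = 101.0 kPa
n(H2) = PV/RT = (101.0 × 0.05780) / (8.314 × 290.95) = 0.002413 mol
n(Ca) = (1/1) × 0.002413 = 0.002413 mol
m(Ca) = 0.002413 × 40.08 = 0.09671 g
%Ca = 0.09671 / 0.133 × 100 = 72.71%

72.7 %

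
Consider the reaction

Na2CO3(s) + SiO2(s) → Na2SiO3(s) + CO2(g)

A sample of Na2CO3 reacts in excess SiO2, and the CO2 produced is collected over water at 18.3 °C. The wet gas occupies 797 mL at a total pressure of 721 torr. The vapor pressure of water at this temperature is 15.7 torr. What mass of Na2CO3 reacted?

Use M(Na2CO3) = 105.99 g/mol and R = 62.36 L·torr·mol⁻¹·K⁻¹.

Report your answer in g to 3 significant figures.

P(CO2) = 721 − 15.7 = 705.3 torr
n(CO2) = PV/RT = (705.3 × 0.7970) / (62.36 × 291.45) = 0.03093 mol
n(Na2CO3) = (1/1) × 0.03093 = 0.03093 mol
m(Na2CO3) = 0.03093 × 105.99 = 3.278 g

3.28 g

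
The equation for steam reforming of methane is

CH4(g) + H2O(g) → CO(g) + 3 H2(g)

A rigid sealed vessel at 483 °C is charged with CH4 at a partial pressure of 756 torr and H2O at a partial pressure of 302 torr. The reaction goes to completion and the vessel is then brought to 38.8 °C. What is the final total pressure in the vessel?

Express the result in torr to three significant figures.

At constant V, partial pressures at 483 °C are proportional to moles, so apply stoichiometry directly to pressures.
P(H2O) required for 756 torr of CH4 = (1/1) × 756 = 756.0 torr; available 302 torr, so H2O is limiting.
P(CH4) remaining = 756 − (1/1) × 302 = 454.0 torr
P(gaseous products) = (1+3)/1 × 302 = 1208 torr
P_total at 483 °C = 454.0 + 1208 = 1662 torr
Scaling to 38.8 °C: P = 1662 × 311.95/756.15 = 685.7 torr

686 torr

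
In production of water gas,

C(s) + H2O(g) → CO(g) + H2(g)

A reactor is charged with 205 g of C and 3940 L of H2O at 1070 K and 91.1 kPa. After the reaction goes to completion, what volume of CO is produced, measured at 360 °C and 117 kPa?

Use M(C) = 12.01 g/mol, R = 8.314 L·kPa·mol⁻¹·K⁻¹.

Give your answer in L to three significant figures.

n(C) = 205 / 12.01 = 17.07 mol
n(H2O) = PV/RT = (91.1 × 3940) / (8.314 × 1070) = 40.35 mol
For 17.07 mol C, stoichiometry requires (1/1) × 17.07 = 17.07 mol H2O; 40.35 mol is available, so C is limiting.
n(CO) = (1/1) × 17.07 = 17.07 mol
V(CO) = nRT/P = 17.07 × 8.314 × 633.15 / 117 = 768.0 L

768 L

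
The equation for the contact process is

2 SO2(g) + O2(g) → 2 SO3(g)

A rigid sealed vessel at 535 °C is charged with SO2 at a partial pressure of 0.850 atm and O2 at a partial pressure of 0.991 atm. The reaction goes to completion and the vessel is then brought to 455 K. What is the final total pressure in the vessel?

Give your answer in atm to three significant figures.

0.797 atm

With V and T fixed, P_i ∝ n_i, so the mole ratios apply directly to partial pressures at 535 °C.
P(O2) required for 0.850 atm of SO2 = (1/2) × 0.850 = 0.4250 atm; available 0.991 atm, so SO2 is limiting.
P(O2) remaining = 0.991 − (1/2) × 0.850 = 0.5660 atm
P(gaseous products) = (2)/2 × 0.850 = 0.8500 atm
P_total at 535 °C = 0.5660 + 0.8500 = 1.416 atm
Scaling to 455 K: P = 1.416 × 455/808.15 = 0.7972 atm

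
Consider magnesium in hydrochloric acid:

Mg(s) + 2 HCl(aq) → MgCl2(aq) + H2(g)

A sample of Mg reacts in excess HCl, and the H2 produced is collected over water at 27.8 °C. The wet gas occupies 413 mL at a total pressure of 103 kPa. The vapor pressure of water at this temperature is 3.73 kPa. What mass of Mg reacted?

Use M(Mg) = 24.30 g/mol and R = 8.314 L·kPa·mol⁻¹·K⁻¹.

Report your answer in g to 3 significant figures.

0.398 g

P(H2) = 103 − 3.73 = 99.27 kPa
n(H2) = PV/RT = (99.27 × 0.4130) / (8.314 × 300.95) = 0.01639 mol
n(Mg) = (1/1) × 0.01639 = 0.01639 mol
m(Mg) = 0.01639 × 24.30 = 0.3983 g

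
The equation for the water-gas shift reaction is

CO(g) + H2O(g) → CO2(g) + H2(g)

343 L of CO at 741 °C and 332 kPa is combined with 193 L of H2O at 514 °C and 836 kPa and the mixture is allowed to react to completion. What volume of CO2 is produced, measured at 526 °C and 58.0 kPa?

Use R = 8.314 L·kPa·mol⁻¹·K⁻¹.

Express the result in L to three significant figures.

1550 L

n(CO) = PV/RT = (332 × 343) / (8.314 × 1014.15) = 13.51 mol
n(H2O) = PV/RT = (836 × 193) / (8.314 × 787.15) = 24.65 mol
For 13.51 mol CO, stoichiometry requires (1/1) × 13.51 = 13.51 mol H2O; 24.65 mol is available, so CO is limiting.
n(CO2) = (1/1) × 13.51 = 13.51 mol
V(CO2) = nRT/P = 13.51 × 8.314 × 799.15 / 58.0 = 1548 L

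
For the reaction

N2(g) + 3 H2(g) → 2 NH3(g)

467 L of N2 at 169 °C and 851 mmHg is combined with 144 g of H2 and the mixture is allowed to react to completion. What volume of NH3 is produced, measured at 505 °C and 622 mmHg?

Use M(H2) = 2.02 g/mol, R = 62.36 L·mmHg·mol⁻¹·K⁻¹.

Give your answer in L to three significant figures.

2250 L

n(N2) = PV/RT = (851 × 467) / (62.36 × 442.15) = 14.41 mol
n(H2) = 144 / 2.02 = 71.29 mol
For 14.41 mol N2, stoichiometry requires (3/1) × 14.41 = 43.23 mol H2; 71.29 mol is available, so N2 is limiting.
n(NH3) = (2/1) × 14.41 = 28.82 mol
V(NH3) = nRT/P = 28.82 × 62.36 × 778.15 / 622 = 2248 L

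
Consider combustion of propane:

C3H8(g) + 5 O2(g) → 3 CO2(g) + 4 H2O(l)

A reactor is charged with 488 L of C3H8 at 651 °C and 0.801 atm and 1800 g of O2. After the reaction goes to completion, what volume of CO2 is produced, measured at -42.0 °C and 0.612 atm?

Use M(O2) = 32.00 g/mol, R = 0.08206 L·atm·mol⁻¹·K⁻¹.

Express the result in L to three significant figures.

n(C3H8) = PV/RT = (0.801 × 488) / (0.08206 × 924.15) = 5.154 mol
n(O2) = 1800 / 32.00 = 56.25 mol
For 5.154 mol C3H8, stoichiometry requires (5/1) × 5.154 = 25.77 mol O2; 56.25 mol is available, so C3H8 is limiting.
n(CO2) = (3/1) × 5.154 = 15.46 mol
V(CO2) = nRT/P = 15.46 × 0.08206 × 231.15 / 0.612 = 479.2 L

479 L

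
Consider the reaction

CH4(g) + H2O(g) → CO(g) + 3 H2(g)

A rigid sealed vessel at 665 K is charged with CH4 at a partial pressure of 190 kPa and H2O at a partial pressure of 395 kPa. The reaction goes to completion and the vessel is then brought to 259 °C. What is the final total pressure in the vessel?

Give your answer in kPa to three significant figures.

772 kPa

With V and T fixed, P_i ∝ n_i, so the mole ratios apply directly to partial pressures at 665 K.
P(H2O) required for 190 kPa of CH4 = (1/1) × 190 = 190.0 kPa; available 395 kPa, so CH4 is limiting.
P(H2O) remaining = 395 − (1/1) × 190 = 205.0 kPa
P(gaseous products) = (1+3)/1 × 190 = 760.0 kPa
P_total at 665 K = 205.0 + 760.0 = 965.0 kPa
Scaling to 259 °C: P = 965.0 × 532.15/665 = 772.2 kPa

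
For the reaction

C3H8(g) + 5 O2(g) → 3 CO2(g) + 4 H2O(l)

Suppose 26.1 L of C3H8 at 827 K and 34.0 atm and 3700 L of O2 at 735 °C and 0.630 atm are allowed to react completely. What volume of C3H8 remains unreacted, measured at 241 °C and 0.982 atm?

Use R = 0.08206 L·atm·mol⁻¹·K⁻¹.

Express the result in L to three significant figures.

n(C3H8) = PV/RT = (34.0 × 26.1) / (0.08206 × 827) = 13.08 mol
n(O2) = PV/RT = (0.630 × 3700) / (0.08206 × 1008.15) = 28.18 mol
For 13.08 mol C3H8, stoichiometry requires (5/1) × 13.08 = 65.40 mol O2; 28.18 mol is available, so O2 is limiting.
n(C3H8) consumed = (1/5) × 28.18 = 5.636 mol; remaining = 13.08 − 5.636 = 7.444 mol
V(C3H8) = nRT/P = 7.444 × 0.08206 × 514.15 / 0.982 = 319.8 L

320 L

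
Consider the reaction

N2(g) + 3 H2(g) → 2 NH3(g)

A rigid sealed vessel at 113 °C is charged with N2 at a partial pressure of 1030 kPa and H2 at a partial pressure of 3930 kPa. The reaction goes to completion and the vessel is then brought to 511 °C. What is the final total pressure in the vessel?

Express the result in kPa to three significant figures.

With V and T fixed, P_i ∝ n_i, so the mole ratios apply directly to partial pressures at 113 °C.
P(H2) required for 1030 kPa of N2 = (3/1) × 1030 = 3090 kPa; available 3930 kPa, so N2 is limiting.
P(H2) remaining = 3930 − (3/1) × 1030 = 840.0 kPa
P(gaseous products) = (2)/1 × 1030 = 2060 kPa
P_total at 113 °C = 840.0 + 2060 = 2900 kPa
Scaling to 511 °C: P = 2900 × 784.15/386.15 = 5889 kPa

5890 kPa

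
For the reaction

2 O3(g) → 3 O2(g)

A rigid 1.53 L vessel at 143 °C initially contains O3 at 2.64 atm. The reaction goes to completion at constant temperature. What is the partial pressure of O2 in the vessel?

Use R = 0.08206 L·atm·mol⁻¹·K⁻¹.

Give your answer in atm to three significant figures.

3.96 atm

n(O3)₀ = PV/RT = (2.64 × 1.53) / (0.08206 × 416.15) = 0.1183 mol
n(O2) = (3/2) × 0.1183 = 0.1774 mol
P(O2) = nRT/V = 0.1774 × 0.08206 × 416.15 / 1.53 = 3.960 atm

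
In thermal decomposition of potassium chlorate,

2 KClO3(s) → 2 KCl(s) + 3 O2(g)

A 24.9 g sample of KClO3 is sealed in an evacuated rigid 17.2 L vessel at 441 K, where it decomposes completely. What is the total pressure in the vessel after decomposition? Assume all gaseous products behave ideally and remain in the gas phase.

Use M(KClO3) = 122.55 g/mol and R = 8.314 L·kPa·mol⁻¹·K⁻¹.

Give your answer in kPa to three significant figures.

n(KClO3) = 24.9 / 122.55 = 0.2032 mol
n(gas produced) = (3/2) × 0.2032 = 0.3048 mol
P = nRT/V = 0.3048 × 8.314 × 441 / 17.2 = 64.97 kPa

65.0 kPa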